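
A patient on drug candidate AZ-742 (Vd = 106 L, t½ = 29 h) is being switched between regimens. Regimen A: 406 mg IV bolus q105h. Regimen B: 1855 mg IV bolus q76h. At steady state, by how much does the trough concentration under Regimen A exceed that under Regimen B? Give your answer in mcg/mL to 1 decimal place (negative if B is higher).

-3.1 mcg/mL

Regimen A: f = (1/2)^(105/29) ≈ 0.0813; Cmin,ss = (406/106)·f/(1−f) ≈ 0.339 mcg/mL.
Regimen B: f = (1/2)^(76/29) ≈ 0.1626; Cmin,ss = (1855/106)·f/(1−f) ≈ 3.398 mcg/mL.
Difference ≈ 0.339 − 3.398 ≈ -3.059 mcg/mL.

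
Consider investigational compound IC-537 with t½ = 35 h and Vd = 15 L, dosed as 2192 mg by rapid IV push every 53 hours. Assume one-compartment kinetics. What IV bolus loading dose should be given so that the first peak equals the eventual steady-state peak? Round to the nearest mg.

f = (1/2)^(53/35) ≈ 0.350070; accumulation ratio R = 1/(1−f) ≈ 1.53863.
Loading dose to hit Cmax,ss on first dose: D_load = D_maint·R ≈ 2192 × 1.53863 ≈ 3372.68 mg.

3373 mg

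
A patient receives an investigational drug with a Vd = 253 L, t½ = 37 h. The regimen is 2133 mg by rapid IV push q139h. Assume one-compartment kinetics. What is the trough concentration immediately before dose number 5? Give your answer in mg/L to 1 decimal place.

0.7 mg/L

f = (1/2)^(τ/t½) = (1/2)^(139/37) ≈ 0.0740.
C₀ = D/Vd = 2133/253 ≈ 8.431 mg/L.
Before the 5th dose, 4 doses have been given. Superposition: Cmin = C₀·(f + f² + … + f^4).
≈ 8.431 × (0.0740 + 0.0055 + 0.0004 + 0.0000) ≈ 8.431 × 0.0799 ≈ 0.674 mg/L.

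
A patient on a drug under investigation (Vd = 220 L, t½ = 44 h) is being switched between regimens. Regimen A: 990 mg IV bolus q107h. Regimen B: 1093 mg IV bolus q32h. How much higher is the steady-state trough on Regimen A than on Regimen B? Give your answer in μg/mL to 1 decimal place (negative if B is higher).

-6.6 μg/mL

Regimen A: f = (1/2)^(107/44) ≈ 0.1853; Cmin,ss = (990/220)·f/(1−f) ≈ 1.024 μg/mL.
Regimen B: f = (1/2)^(32/44) ≈ 0.6040; Cmin,ss = (1093/220)·f/(1−f) ≈ 7.578 μg/mL.
Difference ≈ 1.024 − 7.578 ≈ -6.554 μg/mL.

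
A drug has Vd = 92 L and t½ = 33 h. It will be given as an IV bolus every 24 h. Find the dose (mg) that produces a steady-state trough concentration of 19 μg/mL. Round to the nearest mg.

τ/t½ = 24/33 ≈ 0.72727, so f = (1/2)^(24/33) ≈ 0.604045.
Cmin,ss = (D/Vd)·f/(1−f), so D = Cmin,ss·Vd·(1−f)/f.
D = 19 × 92 × (1−f)/f ≈ 19 × 92 × 0.65551 ≈ 1145.83 mg.

1146 mg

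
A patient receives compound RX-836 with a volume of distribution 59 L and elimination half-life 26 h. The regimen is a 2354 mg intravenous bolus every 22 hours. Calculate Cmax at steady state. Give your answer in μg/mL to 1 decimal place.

k = ln2/t½ = ln2/26 ≈ 0.026660 h⁻¹; fraction remaining f = e^(−kτ) = e^(−0.026660×22) ≈ 0.5563.
Accumulation ratio R = 1/(1 − f) ≈ 1/0.4437 ≈ 2.2538.
Each bolus raises the concentration by D/Vd = 2354/59 ≈ 39.898 μg/mL.
Steady-state peak Cmax,ss = C₀·R ≈ 39.898 × 2.2538 ≈ 89.922 μg/mL.

89.9 μg/mL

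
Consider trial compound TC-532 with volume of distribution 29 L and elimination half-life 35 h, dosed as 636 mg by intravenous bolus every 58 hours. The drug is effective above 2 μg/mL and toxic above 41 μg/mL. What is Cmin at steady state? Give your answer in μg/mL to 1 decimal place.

k = ln2/t½ = ln2/35 ≈ 0.019804 h⁻¹; fraction remaining f = e^(−kτ) = e^(−0.019804×58) ≈ 0.3171.
At steady state, accumulation factor R = 1/(1 − e^(−kτ)) ≈ 1.4643.
Single-dose peak C₀ = D/Vd = 636/29 ≈ 21.931 μg/mL.
Cmax,ss = C₀/(1 − f) ≈ 21.931/0.6829 ≈ 32.115 μg/mL.
One interval later, Cmin,ss = Cmax,ss·e^(−kτ) ≈ 32.115 × 0.3171 ≈ 10.184 μg/mL.
Trough 10.2 μg/mL vs MEC 2 μg/mL: adequate.

10.2 μg/mL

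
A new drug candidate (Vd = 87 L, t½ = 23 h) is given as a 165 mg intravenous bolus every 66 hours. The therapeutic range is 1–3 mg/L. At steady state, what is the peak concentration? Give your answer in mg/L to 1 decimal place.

τ/t½ = 66/23 ≈ 2.8696, so fraction remaining f = (1/2)^(66/23) ≈ 0.1368.
At steady state, accumulation factor R = 1/(1 − e^(−kτ)) ≈ 1.1585.
Each bolus raises the concentration by D/Vd = 165/87 ≈ 1.897 mg/L.
Steady-state peak Cmax,ss = C₀·R ≈ 1.897 × 1.1585 ≈ 2.198 mg/L.
Peak 2.2 mg/L vs MTC 3 mg/L: below toxic threshold.

2.2 mg/L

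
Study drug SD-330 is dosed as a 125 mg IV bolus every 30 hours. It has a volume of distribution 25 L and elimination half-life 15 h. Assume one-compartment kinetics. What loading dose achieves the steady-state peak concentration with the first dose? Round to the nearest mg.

167 mg

f = (1/2)^(30/15) ≈ 0.250000; accumulation ratio R = 1/(1−f) ≈ 1.33333.
Loading dose to hit Cmax,ss on first dose: D_load = D_maint·R ≈ 125 × 1.33333 ≈ 166.67 mg.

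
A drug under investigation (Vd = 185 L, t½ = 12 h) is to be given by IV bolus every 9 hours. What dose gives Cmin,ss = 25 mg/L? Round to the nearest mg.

3153 mg

τ/t½ = 9/12 ≈ 0.75, so f = (1/2)^(9/12) ≈ 0.594604.
Cmin,ss = (D/Vd)·f/(1−f), so D = Cmin,ss·Vd·(1−f)/f.
D = 25 × 185 × (1−f)/f ≈ 25 × 185 × 0.68179 ≈ 3153.28 mg.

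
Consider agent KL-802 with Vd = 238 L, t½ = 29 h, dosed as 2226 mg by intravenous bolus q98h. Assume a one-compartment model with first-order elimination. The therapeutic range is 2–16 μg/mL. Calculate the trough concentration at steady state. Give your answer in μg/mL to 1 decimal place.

1.0 μg/mL

τ/t½ = 98/29 ≈ 3.3793, so fraction remaining f = (1/2)^(98/29) ≈ 0.0961.
At steady state, accumulation factor R = 1/(1 − e^(−kτ)) ≈ 1.1063.
Each bolus raises the concentration by D/Vd = 2226/238 ≈ 9.353 μg/mL.
Cmax,ss = C₀/(1 − f) ≈ 9.353/0.9039 ≈ 10.347 μg/mL.
One interval later, Cmin,ss = Cmax,ss·e^(−kτ) ≈ 10.347 × 0.0961 ≈ 0.994 μg/mL.
Trough 1.0 μg/mL vs MEC 2 μg/mL: subtherapeutic.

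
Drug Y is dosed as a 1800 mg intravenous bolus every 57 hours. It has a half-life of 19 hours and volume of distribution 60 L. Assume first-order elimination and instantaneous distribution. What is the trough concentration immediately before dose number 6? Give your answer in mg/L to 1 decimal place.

f = (1/2)^(τ/t½) = (1/2)^(57/19) ≈ 0.1250.
C₀ = D/Vd = 1800/60 ≈ 30.000 mg/L.
Before the 6th dose, 5 doses have been given. Superposition: Cmin = C₀·(f + f² + … + f^5).
≈ 30.000 × (0.1250 + 0.0156 + 0.0020 + 0.0002 + 0.0000) ≈ 30.000 × 0.1428 ≈ 4.284 mg/L.

4.3 mg/L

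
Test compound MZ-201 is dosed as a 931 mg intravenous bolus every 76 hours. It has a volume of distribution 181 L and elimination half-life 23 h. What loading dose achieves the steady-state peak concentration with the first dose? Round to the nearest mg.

f = (1/2)^(76/23) ≈ 0.101226; accumulation ratio R = 1/(1−f) ≈ 1.11263.
Loading dose to hit Cmax,ss on first dose: D_load = D_maint·R ≈ 931 × 1.11263 ≈ 1035.86 mg.

1036 mg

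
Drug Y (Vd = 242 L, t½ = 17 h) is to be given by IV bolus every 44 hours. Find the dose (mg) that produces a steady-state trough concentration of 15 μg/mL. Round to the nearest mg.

τ/t½ = 44/17 ≈ 2.5882, so f = (1/2)^(44/17) ≈ 0.166289.
Cmin,ss = (D/Vd)·f/(1−f), so D = Cmin,ss·Vd·(1−f)/f.
D = 15 × 242 × (1−f)/f ≈ 15 × 242 × 5.01363 ≈ 18199.48 mg.

18199 mg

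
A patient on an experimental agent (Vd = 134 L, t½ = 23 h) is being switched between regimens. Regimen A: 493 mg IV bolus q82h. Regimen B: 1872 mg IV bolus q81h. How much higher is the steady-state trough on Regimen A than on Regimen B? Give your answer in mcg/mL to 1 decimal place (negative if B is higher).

-1.0 mcg/mL

Regimen A: f = (1/2)^(82/23) ≈ 0.0845; Cmin,ss = (493/134)·f/(1−f) ≈ 0.340 mcg/mL.
Regimen B: f = (1/2)^(81/23) ≈ 0.0871; Cmin,ss = (1872/134)·f/(1−f) ≈ 1.333 mcg/mL.
Difference ≈ 0.340 − 1.333 ≈ -0.993 mcg/mL.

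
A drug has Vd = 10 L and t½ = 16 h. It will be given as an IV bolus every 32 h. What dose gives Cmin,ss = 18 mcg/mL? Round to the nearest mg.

τ/t½ = 32/16 ≈ 2, so f = (1/2)^(32/16) ≈ 0.250000.
Cmin,ss = (D/Vd)·f/(1−f), so D = Cmin,ss·Vd·(1−f)/f.
D = 18 × 10 × (1−f)/f ≈ 18 × 10 × 3.00000 ≈ 540.00 mg.

540 mg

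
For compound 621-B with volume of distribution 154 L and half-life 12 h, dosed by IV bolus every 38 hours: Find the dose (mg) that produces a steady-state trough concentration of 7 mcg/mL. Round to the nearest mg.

τ/t½ = 38/12 ≈ 3.1667, so f = (1/2)^(38/12) ≈ 0.111362.
Cmin,ss = (D/Vd)·f/(1−f), so D = Cmin,ss·Vd·(1−f)/f.
D = 7 × 154 × (1−f)/f ≈ 7 × 154 × 7.97972 ≈ 8602.14 mg.

8602 mg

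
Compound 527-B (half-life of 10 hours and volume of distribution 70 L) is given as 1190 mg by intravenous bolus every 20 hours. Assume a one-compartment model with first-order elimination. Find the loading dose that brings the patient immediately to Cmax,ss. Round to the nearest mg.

1587 mg

f = (1/2)^(20/10) ≈ 0.250000; accumulation ratio R = 1/(1−f) ≈ 1.33333.
Loading dose to hit Cmax,ss on first dose: D_load = D_maint·R ≈ 1190 × 1.33333 ≈ 1586.66 mg.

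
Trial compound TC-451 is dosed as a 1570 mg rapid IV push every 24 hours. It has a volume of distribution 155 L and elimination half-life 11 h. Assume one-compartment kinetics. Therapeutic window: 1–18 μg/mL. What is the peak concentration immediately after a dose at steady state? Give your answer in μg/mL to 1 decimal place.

13.0 μg/mL

Over one 24-h interval, 24/11 ≈ 2.1818 half-lives elapse, leaving f ≈ 0.2204 of each dose.
Accumulation ratio R = 1/(1 − f) ≈ 1/0.7796 ≈ 1.2827.
Each bolus raises the concentration by D/Vd = 1570/155 ≈ 10.129 μg/mL.
Steady-state peak Cmax,ss = C₀·R ≈ 10.129 × 1.2827 ≈ 12.992 μg/mL.
Peak 13.0 μg/mL vs MTC 18 μg/mL: below toxic threshold.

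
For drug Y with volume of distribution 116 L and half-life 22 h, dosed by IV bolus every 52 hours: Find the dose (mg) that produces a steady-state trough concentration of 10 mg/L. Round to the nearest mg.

4810 mg

τ/t½ = 52/22 ≈ 2.3636, so f = (1/2)^(52/22) ≈ 0.194301.
Cmin,ss = (D/Vd)·f/(1−f), so D = Cmin,ss·Vd·(1−f)/f.
D = 10 × 116 × (1−f)/f ≈ 10 × 116 × 4.14665 ≈ 4810.11 mg.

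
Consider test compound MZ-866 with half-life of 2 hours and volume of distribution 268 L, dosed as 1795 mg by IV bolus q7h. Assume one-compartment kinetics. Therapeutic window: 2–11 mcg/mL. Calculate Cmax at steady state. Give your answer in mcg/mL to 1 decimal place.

7.3 mcg/mL

Over one 7-h interval, 7/2 ≈ 3.5 half-lives elapse, leaving f ≈ 0.0884 of each dose.
Accumulation ratio R = 1/(1 − f) ≈ 1/0.9116 ≈ 1.0970.
Single-dose peak C₀ = D/Vd = 1795/268 ≈ 6.698 mcg/mL.
Steady-state peak Cmax,ss = C₀·R ≈ 6.698 × 1.0970 ≈ 7.348 mcg/mL.
Peak 7.3 mcg/mL vs MTC 11 mcg/mL: below toxic threshold.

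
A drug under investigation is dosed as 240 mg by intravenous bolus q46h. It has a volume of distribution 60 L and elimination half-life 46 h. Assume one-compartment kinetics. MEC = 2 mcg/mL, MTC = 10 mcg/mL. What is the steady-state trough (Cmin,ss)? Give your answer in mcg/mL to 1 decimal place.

4.0 mcg/mL

The dosing interval is 1 half-life, so f = 2^(−1) = 0.5.
At steady state, R = 1/(1 − 0.5) = 2/1.
Single-dose peak C₀ = D/Vd = 240/60 = 4 mcg/mL.
Steady-state peak Cmax,ss = C₀·R = 4 × 2/1 ≈ 8.000 mcg/mL.
Steady-state trough Cmin,ss = Cmax,ss·f ≈ 8.000 × 0.5 ≈ 4.000 mcg/mL.
Trough 4.0 mcg/mL vs MEC 2 mcg/mL: adequate.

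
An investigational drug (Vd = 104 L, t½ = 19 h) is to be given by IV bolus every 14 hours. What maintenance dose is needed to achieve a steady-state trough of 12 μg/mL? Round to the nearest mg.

τ/t½ = 14/19 ≈ 0.73684, so f = (1/2)^(14/19) ≈ 0.600051.
Cmin,ss = (D/Vd)·f/(1−f), so D = Cmin,ss·Vd·(1−f)/f.
D = 12 × 104 × (1−f)/f ≈ 12 × 104 × 0.66653 ≈ 831.83 mg.

832 mg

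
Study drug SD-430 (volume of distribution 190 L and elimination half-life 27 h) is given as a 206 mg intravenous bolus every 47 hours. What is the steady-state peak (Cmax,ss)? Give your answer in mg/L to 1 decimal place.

τ/t½ = 47/27 ≈ 1.7407, so fraction remaining f = (1/2)^(47/27) ≈ 0.2992.
At steady state, accumulation factor R = 1/(1 − e^(−kτ)) ≈ 1.4269.
Each bolus raises the concentration by D/Vd = 206/190 ≈ 1.084 mg/L.
Cmax,ss = C₀/(1 − f) ≈ 1.084/0.7008 ≈ 1.547 mg/L.

1.5 mg/L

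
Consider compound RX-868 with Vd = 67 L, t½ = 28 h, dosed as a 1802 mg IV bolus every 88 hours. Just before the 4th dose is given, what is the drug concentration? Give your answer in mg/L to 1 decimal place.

3.4 mg/L

f = (1/2)^(τ/t½) = (1/2)^(88/28) ≈ 0.1132.
C₀ = D/Vd = 1802/67 ≈ 26.896 mg/L.
Before the 4th dose, 3 doses have been given. Superposition: Cmin = C₀·(f + f² + … + f^3).
≈ 26.896 × (0.1132 + 0.0128 + 0.0015) ≈ 26.896 × 0.1275 ≈ 3.429 mg/L.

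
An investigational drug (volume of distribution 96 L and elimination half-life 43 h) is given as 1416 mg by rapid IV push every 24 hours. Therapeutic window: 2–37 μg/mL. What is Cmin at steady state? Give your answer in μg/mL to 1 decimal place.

Over one 24-h interval, 24/43 ≈ 0.55814 half-lives elapse, leaving f ≈ 0.6792 of each dose.
Single-dose peak C₀ = D/Vd = 1416/96 ≈ 14.750 μg/mL.
Steady-state trough Cmin,ss = C₀·f/(1−f) ≈ 14.750 × 0.6792/0.3208 ≈ 31.229 μg/mL.
Trough 31.2 μg/mL vs MEC 2 μg/mL: adequate.

31.2 μg/mL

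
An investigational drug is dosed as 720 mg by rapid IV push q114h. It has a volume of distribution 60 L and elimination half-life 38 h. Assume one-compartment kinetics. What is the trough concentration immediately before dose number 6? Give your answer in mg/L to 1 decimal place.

1.7 mg/L

f = (1/2)^(τ/t½) = (1/2)^(114/38) ≈ 0.1250.
C₀ = D/Vd = 720/60 ≈ 12.000 mg/L.
Before the 6th dose, 5 doses have been given. Superposition: Cmin = C₀·(f + f² + … + f^5).
≈ 12.000 × (0.1250 + 0.0156 + 0.0020 + 0.0002 + 0.0000) ≈ 12.000 × 0.1428 ≈ 1.714 mg/L.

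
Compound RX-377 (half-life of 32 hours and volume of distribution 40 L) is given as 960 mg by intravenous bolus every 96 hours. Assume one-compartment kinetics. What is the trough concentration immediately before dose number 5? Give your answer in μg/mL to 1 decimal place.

f = (1/2)^(τ/t½) = (1/2)^(96/32) ≈ 0.1250.
C₀ = D/Vd = 960/40 ≈ 24.000 μg/mL.
Before the 5th dose, 4 doses have been given. Superposition: Cmin = C₀·(f + f² + … + f^4).
≈ 24.000 × (0.1250 + 0.0156 + 0.0020 + 0.0002) ≈ 24.000 × 0.1428 ≈ 3.427 μg/mL.

3.4 μg/mL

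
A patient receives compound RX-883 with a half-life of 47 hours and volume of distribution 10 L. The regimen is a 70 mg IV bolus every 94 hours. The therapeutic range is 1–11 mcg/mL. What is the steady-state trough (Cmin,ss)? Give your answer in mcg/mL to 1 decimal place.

τ = 94 h = 2 half-lives, so f = (1/2)^2 = 0.25.
Accumulation ratio R = 1/(1 − f) = 1/0.75 = 4/3.
Single-dose peak C₀ = D/Vd = 70/10 = 7 mcg/mL.
Steady-state peak Cmax,ss = C₀·R = 7 × 4/3 ≈ 9.333 mcg/mL.
Steady-state trough Cmin,ss = Cmax,ss·f ≈ 9.333 × 0.25 ≈ 2.333 mcg/mL.
Trough 2.3 mcg/mL vs MEC 1 mcg/mL: adequate.

2.3 mcg/mL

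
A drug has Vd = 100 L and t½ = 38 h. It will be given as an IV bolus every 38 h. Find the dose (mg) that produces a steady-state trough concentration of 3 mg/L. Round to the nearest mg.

300 mg

τ/t½ = 38/38 ≈ 1, so f = (1/2)^(38/38) ≈ 0.500000.
Cmin,ss = (D/Vd)·f/(1−f), so D = Cmin,ss·Vd·(1−f)/f.
D = 3 × 100 × (1−f)/f ≈ 3 × 100 × 1.00000 ≈ 300.00 mg.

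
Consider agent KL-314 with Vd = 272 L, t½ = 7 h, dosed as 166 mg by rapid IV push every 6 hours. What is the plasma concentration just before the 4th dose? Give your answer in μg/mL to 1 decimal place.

f = (1/2)^(τ/t½) = (1/2)^(6/7) ≈ 0.5520.
C₀ = D/Vd = 166/272 ≈ 0.610 μg/mL.
Before the 4th dose, 3 doses have been given. Superposition: Cmin = C₀·(f + f² + … + f^3).
≈ 0.610 × (0.5520 + 0.3047 + 0.1682) ≈ 0.610 × 1.0249 ≈ 0.625 μg/mL.

0.6 μg/mL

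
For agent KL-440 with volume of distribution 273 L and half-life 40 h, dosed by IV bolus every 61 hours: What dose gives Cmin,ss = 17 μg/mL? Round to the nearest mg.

8715 mg

τ/t½ = 61/40 ≈ 1.525, so f = (1/2)^(61/40) ≈ 0.347480.
Cmin,ss = (D/Vd)·f/(1−f), so D = Cmin,ss·Vd·(1−f)/f.
D = 17 × 273 × (1−f)/f ≈ 17 × 273 × 1.87786 ≈ 8715.15 mg.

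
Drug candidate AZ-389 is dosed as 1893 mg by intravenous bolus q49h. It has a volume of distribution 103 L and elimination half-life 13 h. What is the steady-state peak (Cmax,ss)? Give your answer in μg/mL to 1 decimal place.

19.8 μg/mL

Over one 49-h interval, 49/13 ≈ 3.7692 half-lives elapse, leaving f ≈ 0.0733 of each dose.
At steady state, accumulation factor R = 1/(1 − e^(−kτ)) ≈ 1.0791.
Each bolus raises the concentration by D/Vd = 1893/103 ≈ 18.379 μg/mL.
Cmax,ss = C₀/(1 − f) ≈ 18.379/0.9267 ≈ 19.833 μg/mL.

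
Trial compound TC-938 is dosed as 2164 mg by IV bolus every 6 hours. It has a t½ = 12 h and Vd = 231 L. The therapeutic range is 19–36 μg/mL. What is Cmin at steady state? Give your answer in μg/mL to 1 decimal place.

Over one 6-h interval, 6/12 ≈ 0.5 half-lives elapse, leaving f ≈ 0.7071 of each dose.
At steady state, accumulation factor R = 1/(1 − e^(−kτ)) ≈ 3.4141.
Each bolus raises the concentration by D/Vd = 2164/231 ≈ 9.368 μg/mL.
Cmax,ss = C₀/(1 − f) ≈ 9.368/0.2929 ≈ 31.984 μg/mL.
One interval later, Cmin,ss = Cmax,ss·e^(−kτ) ≈ 31.984 × 0.7071 ≈ 22.616 μg/mL.
Trough 22.6 μg/mL vs MEC 19 μg/mL: adequate.

22.6 μg/mL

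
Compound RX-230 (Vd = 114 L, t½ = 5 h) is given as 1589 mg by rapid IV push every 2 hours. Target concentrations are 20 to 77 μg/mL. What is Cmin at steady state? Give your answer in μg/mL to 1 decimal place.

k = ln2/t½ = ln2/5 ≈ 0.138629 h⁻¹; fraction remaining f = e^(−kτ) = e^(−0.138629×2) ≈ 0.7579.
Accumulation ratio R = 1/(1 − f) ≈ 1/0.2421 ≈ 4.1305.
Single-dose peak C₀ = D/Vd = 1589/114 ≈ 13.939 μg/mL.
Steady-state peak Cmax,ss = C₀·R ≈ 13.939 × 4.1305 ≈ 57.575 μg/mL.
One interval later, Cmin,ss = Cmax,ss·e^(−kτ) ≈ 57.575 × 0.7579 ≈ 43.636 μg/mL.
Trough 43.6 μg/mL vs MEC 20 μg/mL: adequate.

43.6 μg/mL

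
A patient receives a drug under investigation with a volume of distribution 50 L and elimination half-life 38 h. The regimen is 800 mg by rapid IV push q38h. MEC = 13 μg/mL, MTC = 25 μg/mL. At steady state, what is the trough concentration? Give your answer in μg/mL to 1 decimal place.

16.0 μg/mL

τ = 38 h = 1 half-life, so f = (1/2)^1 = 0.5.
Accumulation ratio R = 1/(1 − f) = 1/0.5 = 2/1.
Single-dose peak C₀ = D/Vd = 800/50 = 16 μg/mL.
Steady-state peak Cmax,ss = C₀·R = 16 × 2/1 ≈ 32.000 μg/mL.
Steady-state trough Cmin,ss = Cmax,ss·f ≈ 32.000 × 0.5 ≈ 16.000 μg/mL.
Trough 16.0 μg/mL vs MEC 13 μg/mL: adequate.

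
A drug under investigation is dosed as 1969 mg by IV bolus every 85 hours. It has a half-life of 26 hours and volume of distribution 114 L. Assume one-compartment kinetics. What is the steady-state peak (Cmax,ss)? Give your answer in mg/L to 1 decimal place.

τ/t½ = 85/26 ≈ 3.2692, so fraction remaining f = (1/2)^(85/26) ≈ 0.1037.
Accumulation ratio R = 1/(1 − f) ≈ 1/0.8963 ≈ 1.1157.
Each bolus raises the concentration by D/Vd = 1969/114 ≈ 17.272 mg/L.
Steady-state peak Cmax,ss = C₀·R ≈ 17.272 × 1.1157 ≈ 19.270 mg/L.

19.3 mg/L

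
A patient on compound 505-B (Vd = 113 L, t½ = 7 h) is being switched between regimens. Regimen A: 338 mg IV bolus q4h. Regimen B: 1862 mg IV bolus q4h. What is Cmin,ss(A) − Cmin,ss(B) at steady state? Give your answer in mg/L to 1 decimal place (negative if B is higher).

-27.8 mg/L

Regimen A: f = (1/2)^(4/7) ≈ 0.6730; Cmin,ss = (338/113)·f/(1−f) ≈ 6.156 mg/L.
Regimen B: f = (1/2)^(4/7) ≈ 0.6730; Cmin,ss = (1862/113)·f/(1−f) ≈ 33.913 mg/L.
Difference ≈ 6.156 − 33.913 ≈ -27.757 mg/L.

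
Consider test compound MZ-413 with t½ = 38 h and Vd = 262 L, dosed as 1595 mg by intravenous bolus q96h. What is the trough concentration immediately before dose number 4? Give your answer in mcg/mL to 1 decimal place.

1.3 mcg/mL

f = (1/2)^(τ/t½) = (1/2)^(96/38) ≈ 0.1736.
C₀ = D/Vd = 1595/262 ≈ 6.088 mcg/mL.
Before the 4th dose, 3 doses have been given. Superposition: Cmin = C₀·(f + f² + … + f^3).
≈ 6.088 × (0.1736 + 0.0301 + 0.0052) ≈ 6.088 × 0.2089 ≈ 1.272 mcg/mL.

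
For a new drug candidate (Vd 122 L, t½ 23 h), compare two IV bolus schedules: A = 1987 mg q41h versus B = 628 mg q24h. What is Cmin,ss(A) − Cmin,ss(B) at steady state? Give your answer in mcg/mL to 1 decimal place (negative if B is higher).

Regimen A: f = (1/2)^(41/23) ≈ 0.2907; Cmin,ss = (1987/122)·f/(1−f) ≈ 6.675 mcg/mL.
Regimen B: f = (1/2)^(24/23) ≈ 0.4852; Cmin,ss = (628/122)·f/(1−f) ≈ 4.852 mcg/mL.
Difference ≈ 6.675 − 4.852 ≈ 1.823 mcg/mL.

1.8 mcg/mL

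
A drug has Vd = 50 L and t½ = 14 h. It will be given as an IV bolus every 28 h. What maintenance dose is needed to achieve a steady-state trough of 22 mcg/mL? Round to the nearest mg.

3300 mg

τ/t½ = 28/14 ≈ 2, so f = (1/2)^(28/14) ≈ 0.250000.
Cmin,ss = (D/Vd)·f/(1−f), so D = Cmin,ss·Vd·(1−f)/f.
D = 22 × 50 × (1−f)/f ≈ 22 × 50 × 3.00000 ≈ 3300.00 mg.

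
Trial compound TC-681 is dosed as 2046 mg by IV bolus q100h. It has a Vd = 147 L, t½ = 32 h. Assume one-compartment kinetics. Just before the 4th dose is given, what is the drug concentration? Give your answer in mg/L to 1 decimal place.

1.8 mg/L

f = (1/2)^(τ/t½) = (1/2)^(100/32) ≈ 0.1146.
C₀ = D/Vd = 2046/147 ≈ 13.918 mg/L.
Before the 4th dose, 3 doses have been given. Superposition: Cmin = C₀·(f + f² + … + f^3).
≈ 13.918 × (0.1146 + 0.0131 + 0.0015) ≈ 13.918 × 0.1292 ≈ 1.798 mg/L.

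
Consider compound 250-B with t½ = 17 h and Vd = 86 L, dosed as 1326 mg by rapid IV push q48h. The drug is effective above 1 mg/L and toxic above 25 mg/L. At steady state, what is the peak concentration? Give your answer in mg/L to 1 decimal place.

k = ln2/t½ = ln2/17 ≈ 0.040773 h⁻¹; fraction remaining f = e^(−kτ) = e^(−0.040773×48) ≈ 0.1413.
At steady state, accumulation factor R = 1/(1 − e^(−kτ)) ≈ 1.1646.
Each bolus raises the concentration by D/Vd = 1326/86 ≈ 15.419 mg/L.
Steady-state peak Cmax,ss = C₀·R ≈ 15.419 × 1.1646 ≈ 17.957 mg/L.
Peak 18.0 mg/L vs MTC 25 mg/L: below toxic threshold.

18.0 mg/L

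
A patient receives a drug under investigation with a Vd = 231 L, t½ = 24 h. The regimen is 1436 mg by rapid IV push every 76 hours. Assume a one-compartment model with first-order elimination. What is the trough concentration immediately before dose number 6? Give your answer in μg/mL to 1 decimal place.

f = (1/2)^(τ/t½) = (1/2)^(76/24) ≈ 0.1114.
C₀ = D/Vd = 1436/231 ≈ 6.216 μg/mL.
Before the 6th dose, 5 doses have been given. Superposition: Cmin = C₀·(f + f² + … + f^5).
≈ 6.216 × (0.1114 + 0.0124 + 0.0014 + 0.0002 + 0.0000) ≈ 6.216 × 0.1254 ≈ 0.779 μg/mL.

0.8 μg/mL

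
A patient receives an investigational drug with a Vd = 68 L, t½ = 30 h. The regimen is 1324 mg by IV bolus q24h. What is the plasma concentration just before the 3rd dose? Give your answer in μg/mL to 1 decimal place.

17.6 μg/mL

f = (1/2)^(τ/t½) = (1/2)^(24/30) ≈ 0.5743.
C₀ = D/Vd = 1324/68 ≈ 19.471 μg/mL.
Before the 3rd dose, 2 doses have been given. Superposition: Cmin = C₀·(f + f²).
≈ 19.471 × (0.5743 + 0.3298) ≈ 19.471 × 0.9041 ≈ 17.604 μg/mL.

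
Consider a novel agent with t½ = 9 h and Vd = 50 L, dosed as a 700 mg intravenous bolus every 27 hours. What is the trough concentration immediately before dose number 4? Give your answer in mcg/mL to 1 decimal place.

2.0 mcg/mL

f = (1/2)^(τ/t½) = (1/2)^(27/9) ≈ 0.1250.
C₀ = D/Vd = 700/50 ≈ 14.000 mcg/mL.
Before the 4th dose, 3 doses have been given. Superposition: Cmin = C₀·(f + f² + … + f^3).
≈ 14.000 × (0.1250 + 0.0156 + 0.0020) ≈ 14.000 × 0.1426 ≈ 1.996 mcg/mL.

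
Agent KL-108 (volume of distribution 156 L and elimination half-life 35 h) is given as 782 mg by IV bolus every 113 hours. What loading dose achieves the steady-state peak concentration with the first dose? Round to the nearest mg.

875 mg

f = (1/2)^(113/35) ≈ 0.106685; accumulation ratio R = 1/(1−f) ≈ 1.11943.
Loading dose to hit Cmax,ss on first dose: D_load = D_maint·R ≈ 782 × 1.11943 ≈ 875.39 mg.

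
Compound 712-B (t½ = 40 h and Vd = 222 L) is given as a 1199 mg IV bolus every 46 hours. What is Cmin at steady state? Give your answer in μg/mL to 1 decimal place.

k = ln2/t½ = ln2/40 ≈ 0.017329 h⁻¹; fraction remaining f = e^(−kτ) = e^(−0.017329×46) ≈ 0.4506.
Accumulation ratio R = 1/(1 − f) ≈ 1/0.5494 ≈ 1.8202.
Single-dose peak C₀ = D/Vd = 1199/222 ≈ 5.401 μg/mL.
Cmax,ss = C₀/(1 − f) ≈ 5.401/0.5494 ≈ 9.831 μg/mL.
One interval later, Cmin,ss = Cmax,ss·e^(−kτ) ≈ 9.831 × 0.4506 ≈ 4.430 μg/mL.

4.4 μg/mL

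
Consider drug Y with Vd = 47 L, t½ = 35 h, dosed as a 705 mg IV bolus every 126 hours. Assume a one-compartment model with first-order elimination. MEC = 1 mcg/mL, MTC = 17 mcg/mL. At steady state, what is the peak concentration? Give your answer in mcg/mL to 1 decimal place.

16.3 mcg/mL

k = ln2/t½ = ln2/35 ≈ 0.019804 h⁻¹; fraction remaining f = e^(−kτ) = e^(−0.019804×126) ≈ 0.0825.
At steady state, accumulation factor R = 1/(1 − e^(−kτ)) ≈ 1.0899.
Each bolus raises the concentration by D/Vd = 705/47 ≈ 15.000 mcg/mL.
Steady-state peak Cmax,ss = C₀·R ≈ 15.000 × 1.0899 ≈ 16.349 mcg/mL.
Peak 16.3 mcg/mL vs MTC 17 mcg/mL: below toxic threshold.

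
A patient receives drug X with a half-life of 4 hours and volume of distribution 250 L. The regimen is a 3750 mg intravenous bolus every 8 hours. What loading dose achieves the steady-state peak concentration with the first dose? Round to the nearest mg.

f = (1/2)^(8/4) ≈ 0.250000; accumulation ratio R = 1/(1−f) ≈ 1.33333.
Loading dose to hit Cmax,ss on first dose: D_load = D_maint·R ≈ 3750 × 1.33333 ≈ 4999.99 mg.

5000 mg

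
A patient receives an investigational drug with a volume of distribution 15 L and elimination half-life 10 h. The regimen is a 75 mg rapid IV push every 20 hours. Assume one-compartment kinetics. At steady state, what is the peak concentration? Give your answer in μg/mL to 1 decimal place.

6.7 μg/mL

τ = 20 h = 2 half-lives, so f = (1/2)^2 = 0.25.
At steady state, R = 1/(1 − 0.25) = 4/3.
Single-dose peak C₀ = D/Vd = 75/15 = 5 μg/mL.
Steady-state peak Cmax,ss = C₀·R = 5 × 4/3 ≈ 6.667 μg/mL.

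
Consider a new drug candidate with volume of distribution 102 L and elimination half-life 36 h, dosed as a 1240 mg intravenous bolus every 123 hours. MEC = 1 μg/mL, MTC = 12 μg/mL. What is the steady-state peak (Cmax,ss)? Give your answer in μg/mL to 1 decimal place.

13.4 μg/mL

τ/t½ = 123/36 ≈ 3.4167, so fraction remaining f = (1/2)^(123/36) ≈ 0.0936.
At steady state, accumulation factor R = 1/(1 − e^(−kτ)) ≈ 1.1033.
Single-dose peak C₀ = D/Vd = 1240/102 ≈ 12.157 μg/mL.
Cmax,ss = C₀/(1 − f) ≈ 12.157/0.9064 ≈ 13.412 μg/mL.
Peak 13.4 μg/mL vs MTC 12 μg/mL: exceeds toxic threshold.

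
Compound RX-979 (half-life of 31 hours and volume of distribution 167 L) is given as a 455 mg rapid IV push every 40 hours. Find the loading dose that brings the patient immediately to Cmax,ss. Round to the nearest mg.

f = (1/2)^(40/31) ≈ 0.408860; accumulation ratio R = 1/(1−f) ≈ 1.69165.
Loading dose to hit Cmax,ss on first dose: D_load = D_maint·R ≈ 455 × 1.69165 ≈ 769.70 mg.

770 mg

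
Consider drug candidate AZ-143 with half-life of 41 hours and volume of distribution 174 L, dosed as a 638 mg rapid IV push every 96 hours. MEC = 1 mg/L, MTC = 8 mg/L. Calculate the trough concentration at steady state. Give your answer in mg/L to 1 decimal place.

τ/t½ = 96/41 ≈ 2.3415, so fraction remaining f = (1/2)^(96/41) ≈ 0.1973.
At steady state, accumulation factor R = 1/(1 − e^(−kτ)) ≈ 1.2458.
Each bolus raises the concentration by D/Vd = 638/174 ≈ 3.667 mg/L.
Cmax,ss = C₀/(1 − f) ≈ 3.667/0.8027 ≈ 4.568 mg/L.
One interval later, Cmin,ss = Cmax,ss·e^(−kτ) ≈ 4.568 × 0.1973 ≈ 0.901 mg/L.
Trough 0.9 mg/L vs MEC 1 mg/L: subtherapeutic.

0.9 mg/L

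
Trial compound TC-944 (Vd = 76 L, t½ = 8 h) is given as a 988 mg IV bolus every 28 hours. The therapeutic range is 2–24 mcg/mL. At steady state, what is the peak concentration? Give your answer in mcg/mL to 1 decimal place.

14.3 mcg/mL

Over one 28-h interval, 28/8 ≈ 3.5 half-lives elapse, leaving f ≈ 0.0884 of each dose.
At steady state, accumulation factor R = 1/(1 − e^(−kτ)) ≈ 1.0970.
Single-dose peak C₀ = D/Vd = 988/76 ≈ 13.000 mcg/mL.
Cmax,ss = C₀/(1 − f) ≈ 13.000/0.9116 ≈ 14.261 mcg/mL.
Peak 14.3 mcg/mL vs MTC 24 mcg/mL: below toxic threshold.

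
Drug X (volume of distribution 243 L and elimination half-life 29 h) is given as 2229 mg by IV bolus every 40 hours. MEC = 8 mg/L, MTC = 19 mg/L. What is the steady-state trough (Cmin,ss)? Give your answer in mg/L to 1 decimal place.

5.7 mg/L

Over one 40-h interval, 40/29 ≈ 1.3793 half-lives elapse, leaving f ≈ 0.3844 of each dose.
At steady state, accumulation factor R = 1/(1 − e^(−kτ)) ≈ 1.6244.
Each bolus raises the concentration by D/Vd = 2229/243 ≈ 9.173 mg/L.
Steady-state peak Cmax,ss = C₀·R ≈ 9.173 × 1.6244 ≈ 14.901 mg/L.
Steady-state trough Cmin,ss = Cmax,ss·f ≈ 14.901 × 0.3844 ≈ 5.728 mg/L.
Trough 5.7 mg/L vs MEC 8 mg/L: subtherapeutic.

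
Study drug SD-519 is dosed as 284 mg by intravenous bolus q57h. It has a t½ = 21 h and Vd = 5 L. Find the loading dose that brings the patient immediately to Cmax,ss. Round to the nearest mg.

335 mg

f = (1/2)^(57/21) ≈ 0.152377; accumulation ratio R = 1/(1−f) ≈ 1.17977.
Loading dose to hit Cmax,ss on first dose: D_load = D_maint·R ≈ 284 × 1.17977 ≈ 335.05 mg.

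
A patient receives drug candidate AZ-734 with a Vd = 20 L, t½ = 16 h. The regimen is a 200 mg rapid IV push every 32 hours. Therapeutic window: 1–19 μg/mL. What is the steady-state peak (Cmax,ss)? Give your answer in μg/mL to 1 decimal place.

13.3 μg/mL

The dosing interval is 2 half-lives, so f = 2^(−2) = 0.25.
Accumulation ratio R = 1/(1 − f) = 1/0.75 = 4/3.
Single-dose peak C₀ = D/Vd = 200/20 = 10 μg/mL.
Steady-state peak Cmax,ss = C₀·R = 10 × 4/3 ≈ 13.333 μg/mL.
Peak 13.3 μg/mL vs MTC 19 μg/mL: below toxic threshold.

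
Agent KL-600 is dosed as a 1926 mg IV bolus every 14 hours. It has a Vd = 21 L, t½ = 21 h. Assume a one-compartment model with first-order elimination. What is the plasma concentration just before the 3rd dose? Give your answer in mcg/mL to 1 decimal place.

94.2 mcg/mL

f = (1/2)^(τ/t½) = (1/2)^(14/21) ≈ 0.6300.
C₀ = D/Vd = 1926/21 ≈ 91.714 mcg/mL.
Before the 3rd dose, 2 doses have been given. Superposition: Cmin = C₀·(f + f²).
≈ 91.714 × (0.6300 + 0.3969) ≈ 91.714 × 1.0269 ≈ 94.181 mcg/mL.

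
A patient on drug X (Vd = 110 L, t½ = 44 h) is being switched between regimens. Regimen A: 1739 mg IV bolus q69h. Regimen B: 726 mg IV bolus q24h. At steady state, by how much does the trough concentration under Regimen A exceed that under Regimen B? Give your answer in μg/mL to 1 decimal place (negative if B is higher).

Regimen A: f = (1/2)^(69/44) ≈ 0.3372; Cmin,ss = (1739/110)·f/(1−f) ≈ 8.043 μg/mL.
Regimen B: f = (1/2)^(24/44) ≈ 0.6852; Cmin,ss = (726/110)·f/(1−f) ≈ 14.366 μg/mL.
Difference ≈ 8.043 − 14.366 ≈ -6.323 μg/mL.

-6.3 μg/mL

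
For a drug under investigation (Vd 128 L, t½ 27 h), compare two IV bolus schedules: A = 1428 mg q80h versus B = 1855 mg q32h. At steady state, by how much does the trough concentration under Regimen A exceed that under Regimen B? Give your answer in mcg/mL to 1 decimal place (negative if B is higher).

-9.7 mcg/mL

Regimen A: f = (1/2)^(80/27) ≈ 0.1283; Cmin,ss = (1428/128)·f/(1−f) ≈ 1.642 mcg/mL.
Regimen B: f = (1/2)^(32/27) ≈ 0.4398; Cmin,ss = (1855/128)·f/(1−f) ≈ 11.377 mcg/mL.
Difference ≈ 1.642 − 11.377 ≈ -9.735 mcg/mL.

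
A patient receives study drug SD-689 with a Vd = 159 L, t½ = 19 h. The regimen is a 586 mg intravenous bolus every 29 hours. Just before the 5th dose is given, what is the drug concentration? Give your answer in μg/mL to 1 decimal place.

1.9 μg/mL

f = (1/2)^(τ/t½) = (1/2)^(29/19) ≈ 0.3472.
C₀ = D/Vd = 586/159 ≈ 3.686 μg/mL.
Before the 5th dose, 4 doses have been given. Superposition: Cmin = C₀·(f + f² + … + f^4).
≈ 3.686 × (0.3472 + 0.1205 + 0.0419 + 0.0145) ≈ 3.686 × 0.5241 ≈ 1.932 μg/mL.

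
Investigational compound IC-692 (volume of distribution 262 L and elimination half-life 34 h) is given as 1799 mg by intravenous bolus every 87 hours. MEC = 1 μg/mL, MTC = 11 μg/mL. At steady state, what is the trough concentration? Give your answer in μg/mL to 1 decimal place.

τ/t½ = 87/34 ≈ 2.5588, so fraction remaining f = (1/2)^(87/34) ≈ 0.1697.
Accumulation ratio R = 1/(1 − f) ≈ 1/0.8303 ≈ 1.2044.
Each bolus raises the concentration by D/Vd = 1799/262 ≈ 6.866 μg/mL.
Cmax,ss = C₀/(1 − f) ≈ 6.866/0.8303 ≈ 8.269 μg/mL.
Steady-state trough Cmin,ss = Cmax,ss·f ≈ 8.269 × 0.1697 ≈ 1.403 μg/mL.
Trough 1.4 μg/mL vs MEC 1 μg/mL: adequate.

1.4 μg/mL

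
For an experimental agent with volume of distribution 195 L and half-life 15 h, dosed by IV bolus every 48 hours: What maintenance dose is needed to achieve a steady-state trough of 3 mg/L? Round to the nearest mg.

τ/t½ = 48/15 ≈ 3.2, so f = (1/2)^(48/15) ≈ 0.108819.
Cmin,ss = (D/Vd)·f/(1−f), so D = Cmin,ss·Vd·(1−f)/f.
D = 3 × 195 × (1−f)/f ≈ 3 × 195 × 8.18957 ≈ 4790.90 mg.

4791 mg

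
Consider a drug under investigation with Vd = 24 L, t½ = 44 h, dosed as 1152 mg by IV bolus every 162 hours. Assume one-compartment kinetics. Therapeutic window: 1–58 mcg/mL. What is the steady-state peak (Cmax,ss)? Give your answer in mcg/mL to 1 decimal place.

52.1 mcg/mL

τ/t½ = 162/44 ≈ 3.6818, so fraction remaining f = (1/2)^(162/44) ≈ 0.0779.
Accumulation ratio R = 1/(1 − f) ≈ 1/0.9221 ≈ 1.0845.
Each bolus raises the concentration by D/Vd = 1152/24 ≈ 48.000 mcg/mL.
Steady-state peak Cmax,ss = C₀·R ≈ 48.000 × 1.0845 ≈ 52.056 mcg/mL.
Peak 52.1 mcg/mL vs MTC 58 mcg/mL: below toxic threshold.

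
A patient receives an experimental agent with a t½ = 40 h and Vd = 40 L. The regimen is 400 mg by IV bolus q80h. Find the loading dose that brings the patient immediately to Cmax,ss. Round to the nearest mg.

f = (1/2)^(80/40) ≈ 0.250000; accumulation ratio R = 1/(1−f) ≈ 1.33333.
Loading dose to hit Cmax,ss on first dose: D_load = D_maint·R ≈ 400 × 1.33333 ≈ 533.33 mg.

533 mg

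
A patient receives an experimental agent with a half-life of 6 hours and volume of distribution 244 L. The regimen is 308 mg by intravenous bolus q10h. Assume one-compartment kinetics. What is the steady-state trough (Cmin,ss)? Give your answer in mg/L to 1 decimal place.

0.6 mg/L

τ/t½ = 10/6 ≈ 1.6667, so fraction remaining f = (1/2)^(10/6) ≈ 0.3150.
At steady state, accumulation factor R = 1/(1 − e^(−kτ)) ≈ 1.4599.
Each bolus raises the concentration by D/Vd = 308/244 ≈ 1.262 mg/L.
Cmax,ss = C₀/(1 − f) ≈ 1.262/0.6850 ≈ 1.842 mg/L.
One interval later, Cmin,ss = Cmax,ss·e^(−kτ) ≈ 1.842 × 0.3150 ≈ 0.580 mg/L.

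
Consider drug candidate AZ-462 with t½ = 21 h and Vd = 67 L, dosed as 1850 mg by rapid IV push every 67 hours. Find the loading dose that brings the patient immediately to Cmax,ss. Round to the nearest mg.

2078 mg

f = (1/2)^(67/21) ≈ 0.109540; accumulation ratio R = 1/(1−f) ≈ 1.12302.
Loading dose to hit Cmax,ss on first dose: D_load = D_maint·R ≈ 1850 × 1.12302 ≈ 2077.59 mg.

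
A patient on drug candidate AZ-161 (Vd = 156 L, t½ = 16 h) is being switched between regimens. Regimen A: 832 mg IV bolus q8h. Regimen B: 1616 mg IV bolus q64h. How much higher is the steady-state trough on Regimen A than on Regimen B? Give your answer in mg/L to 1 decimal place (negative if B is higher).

12.2 mg/L

Regimen A: f = (1/2)^(8/16) ≈ 0.7071; Cmin,ss = (832/156)·f/(1−f) ≈ 12.875 mg/L.
Regimen B: f = (1/2)^(64/16) ≈ 0.0625; Cmin,ss = (1616/156)·f/(1−f) ≈ 0.691 mg/L.
Difference ≈ 12.875 − 0.691 ≈ 12.184 mg/L.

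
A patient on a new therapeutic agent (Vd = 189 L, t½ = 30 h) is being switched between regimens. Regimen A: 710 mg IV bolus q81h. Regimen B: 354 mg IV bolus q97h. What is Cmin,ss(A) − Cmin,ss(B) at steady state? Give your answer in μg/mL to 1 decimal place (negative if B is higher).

Regimen A: f = (1/2)^(81/30) ≈ 0.1539; Cmin,ss = (710/189)·f/(1−f) ≈ 0.683 μg/mL.
Regimen B: f = (1/2)^(97/30) ≈ 0.1063; Cmin,ss = (354/189)·f/(1−f) ≈ 0.223 μg/mL.
Difference ≈ 0.683 − 0.223 ≈ 0.460 μg/mL.

0.5 μg/mL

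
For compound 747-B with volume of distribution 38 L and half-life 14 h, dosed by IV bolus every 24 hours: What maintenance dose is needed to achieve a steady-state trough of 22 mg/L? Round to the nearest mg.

1907 mg

τ/t½ = 24/14 ≈ 1.7143, so f = (1/2)^(24/14) ≈ 0.304753.
Cmin,ss = (D/Vd)·f/(1−f), so D = Cmin,ss·Vd·(1−f)/f.
D = 22 × 38 × (1−f)/f ≈ 22 × 38 × 2.28135 ≈ 1907.21 mg.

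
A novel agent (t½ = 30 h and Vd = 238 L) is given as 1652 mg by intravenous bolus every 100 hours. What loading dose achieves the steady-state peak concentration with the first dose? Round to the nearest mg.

1834 mg

f = (1/2)^(100/30) ≈ 0.099213; accumulation ratio R = 1/(1−f) ≈ 1.11014.
Loading dose to hit Cmax,ss on first dose: D_load = D_maint·R ≈ 1652 × 1.11014 ≈ 1833.95 mg.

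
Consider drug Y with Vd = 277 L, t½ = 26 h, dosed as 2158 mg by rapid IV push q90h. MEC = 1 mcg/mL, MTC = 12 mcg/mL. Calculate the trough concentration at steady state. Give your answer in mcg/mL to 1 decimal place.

k = ln2/t½ = ln2/26 ≈ 0.026660 h⁻¹; fraction remaining f = e^(−kτ) = e^(−0.026660×90) ≈ 0.0908.
Accumulation ratio R = 1/(1 − f) ≈ 1/0.9092 ≈ 1.0999.
Single-dose peak C₀ = D/Vd = 2158/277 ≈ 7.791 mcg/mL.
Cmax,ss = C₀/(1 − f) ≈ 7.791/0.9092 ≈ 8.569 mcg/mL.
One interval later, Cmin,ss = Cmax,ss·e^(−kτ) ≈ 8.569 × 0.0908 ≈ 0.778 mcg/mL.
Trough 0.8 mcg/mL vs MEC 1 mcg/mL: subtherapeutic.

0.8 mcg/mL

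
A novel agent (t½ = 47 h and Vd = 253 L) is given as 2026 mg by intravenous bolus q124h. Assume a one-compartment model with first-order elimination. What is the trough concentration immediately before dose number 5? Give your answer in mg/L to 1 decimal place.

1.5 mg/L

f = (1/2)^(τ/t½) = (1/2)^(124/47) ≈ 0.1606.
C₀ = D/Vd = 2026/253 ≈ 8.008 mg/L.
Before the 5th dose, 4 doses have been given. Superposition: Cmin = C₀·(f + f² + … + f^4).
≈ 8.008 × (0.1606 + 0.0258 + 0.0041 + 0.0007) ≈ 8.008 × 0.1912 ≈ 1.531 mg/L.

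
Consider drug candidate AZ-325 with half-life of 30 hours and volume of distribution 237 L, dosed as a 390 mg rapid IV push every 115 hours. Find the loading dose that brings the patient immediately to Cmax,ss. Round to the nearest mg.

419 mg

f = (1/2)^(115/30) ≈ 0.070154; accumulation ratio R = 1/(1−f) ≈ 1.07545.
Loading dose to hit Cmax,ss on first dose: D_load = D_maint·R ≈ 390 × 1.07545 ≈ 419.43 mg.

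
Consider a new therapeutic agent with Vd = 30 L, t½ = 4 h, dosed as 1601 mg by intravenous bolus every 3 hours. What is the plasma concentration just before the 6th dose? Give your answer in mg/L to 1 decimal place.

72.5 mg/L

f = (1/2)^(τ/t½) = (1/2)^(3/4) ≈ 0.5946.
C₀ = D/Vd = 1601/30 ≈ 53.367 mg/L.
Before the 6th dose, 5 doses have been given. Superposition: Cmin = C₀·(f + f² + … + f^5).
≈ 53.367 × (0.5946 + 0.3535 + 0.2102 + 0.1250 + 0.0743) ≈ 53.367 × 1.3576 ≈ 72.451 mg/L.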